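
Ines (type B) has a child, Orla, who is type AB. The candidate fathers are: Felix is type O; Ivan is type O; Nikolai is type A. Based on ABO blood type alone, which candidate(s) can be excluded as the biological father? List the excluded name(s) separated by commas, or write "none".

Felix, Ivan

A candidate is excluded only if no genotype consistent with his phenotype could produce a type AB child with a type B mother.
Felix (type O): no genotype consistent with that phenotype can produce a type-AB child with a type-B mother.
Ivan (type O): no genotype consistent with that phenotype can produce a type-AB child with a type-B mother.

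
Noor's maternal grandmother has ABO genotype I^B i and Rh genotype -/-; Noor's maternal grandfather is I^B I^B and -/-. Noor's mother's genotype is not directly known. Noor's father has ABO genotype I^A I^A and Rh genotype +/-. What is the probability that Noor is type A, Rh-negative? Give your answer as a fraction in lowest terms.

Noor's mother's ABO genotype from I^B i × I^B I^B: 1/2 I^B I^B, 1/2 I^B i.
Crossing each possibility with the father I^A I^A and summing P(type A): 1/2·0 + 1/2·1/2 = 1/4.
Similarly for Rh via the mother's Rh distribution: P(Rh-) = 1/2.
Independent loci: 1/4 × 1/2 = 1/8.

1/8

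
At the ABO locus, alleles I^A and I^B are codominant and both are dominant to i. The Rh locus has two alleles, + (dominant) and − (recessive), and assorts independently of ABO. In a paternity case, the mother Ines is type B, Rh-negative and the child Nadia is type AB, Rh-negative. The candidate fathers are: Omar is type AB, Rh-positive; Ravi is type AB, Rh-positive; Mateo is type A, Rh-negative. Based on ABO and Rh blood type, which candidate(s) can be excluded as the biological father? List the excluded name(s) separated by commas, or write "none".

none

A candidate is excluded only if no genotype consistent with his phenotype could produce a type AB, Rh-negative child with a type B, Rh-negative mother.
Every candidate has at least one consistent genotype combination, so none can be excluded.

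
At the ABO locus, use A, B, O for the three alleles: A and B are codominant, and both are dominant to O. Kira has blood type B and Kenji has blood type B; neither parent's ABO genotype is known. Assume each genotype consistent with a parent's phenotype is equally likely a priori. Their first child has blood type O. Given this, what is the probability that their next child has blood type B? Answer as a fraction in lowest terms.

3/4

Possible genotypes: Kira ∈ {BB, BO}; Kenji ∈ {BB, BO}.
Weight each parental genotype pair by prior × P(type-O child):
  BO × BO: posterior weight 1; P(next child type B) = 3/4.
Weighted sum = 3/4.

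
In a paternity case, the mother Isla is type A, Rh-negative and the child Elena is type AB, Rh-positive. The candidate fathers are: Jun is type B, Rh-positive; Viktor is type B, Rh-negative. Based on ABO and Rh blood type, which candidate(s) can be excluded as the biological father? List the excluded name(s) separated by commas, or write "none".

A candidate is excluded only if no genotype consistent with his phenotype could produce a type AB, Rh-positive child with a type A, Rh-negative mother.
Viktor (type B, Rh-): no genotype consistent with that phenotype can produce a type-AB Rh+ child with a type-A mother.

Viktor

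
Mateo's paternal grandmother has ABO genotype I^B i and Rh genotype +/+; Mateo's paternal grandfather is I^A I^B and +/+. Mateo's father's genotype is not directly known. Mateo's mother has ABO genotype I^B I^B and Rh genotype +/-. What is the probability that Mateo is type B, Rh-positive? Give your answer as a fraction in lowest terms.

3/4

Mateo's father's ABO genotype from I^B i × I^A I^B: 1/4 I^A I^B, 1/4 I^A i, 1/4 I^B I^B, 1/4 I^B i.
Crossing each possibility with the mother I^B I^B and summing P(type B): 1/4·1/2 + 1/4·1/2 + 1/4·1 + 1/4·1 = 3/4.
Similarly for Rh via the father's Rh distribution: P(Rh+) = 1.
Independent loci: 3/4 × 1 = 3/4.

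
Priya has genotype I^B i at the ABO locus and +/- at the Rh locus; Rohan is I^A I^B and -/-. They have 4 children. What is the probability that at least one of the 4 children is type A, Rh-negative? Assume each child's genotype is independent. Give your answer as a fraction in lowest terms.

1695/4096

ABO cross I^B i × I^A I^B → 1/4 A, 1/2 B, 1/4 AB.
Rh cross +/- × -/- → 1/2 Rh+, 1/2 Rh-; so P(type A, Rh-negative) = 1/4 × 1/2 = 1/8 per child.
P(none) = (7/8)^4 = 2401/4096; P(at least one) = 1 − 2401/4096 = 1695/4096.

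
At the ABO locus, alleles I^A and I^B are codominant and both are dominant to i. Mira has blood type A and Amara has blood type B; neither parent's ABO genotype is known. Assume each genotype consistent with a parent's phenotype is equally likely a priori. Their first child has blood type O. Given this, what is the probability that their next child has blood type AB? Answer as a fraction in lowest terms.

Possible genotypes: Mira ∈ {I^A I^A, I^A i}; Amara ∈ {I^B I^B, I^B i}.
Weight each parental genotype pair by prior × P(type-O child):
  I^A i × I^B i: posterior weight 1; P(next child type AB) = 1/4.
Weighted sum = 1/4.

1/4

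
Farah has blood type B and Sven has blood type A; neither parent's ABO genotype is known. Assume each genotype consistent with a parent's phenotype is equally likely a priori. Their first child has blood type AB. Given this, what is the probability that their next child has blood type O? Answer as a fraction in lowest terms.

Possible genotypes: Farah ∈ {BB, BO}; Sven ∈ {AA, AO}.
Weight each parental genotype pair by prior × P(type-AB child):
  BB × AA: posterior weight 4/9; P(next child type O) = 0.
  BB × AO: posterior weight 2/9; P(next child type O) = 0.
  BO × AA: posterior weight 2/9; P(next child type O) = 0.
  BO × AO: posterior weight 1/9; P(next child type O) = 1/4.
Weighted sum = 1/36.

1/36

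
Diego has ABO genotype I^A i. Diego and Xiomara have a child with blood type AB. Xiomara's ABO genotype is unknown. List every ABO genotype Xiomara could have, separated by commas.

For each candidate genotype of Xiomara, check whether crossing it with I^A i can produce every observed child phenotype.
  I^A I^A → possible child types {A} ✗
  I^A I^B → possible child types {A, B, AB} ✓
  I^A i → possible child types {O, A} ✗
  I^B I^B → possible child types {B, AB} ✓
  I^B i → possible child types {O, A, B, AB} ✓
  i i → possible child types {O, A} ✗

I^A I^B, I^B I^B, I^B i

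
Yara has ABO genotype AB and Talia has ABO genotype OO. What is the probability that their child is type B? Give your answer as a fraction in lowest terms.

1/2

ABO cross AB × OO → offspring phenotypes: 1/2 A, 1/2 B.
So P(type B) = 1/2.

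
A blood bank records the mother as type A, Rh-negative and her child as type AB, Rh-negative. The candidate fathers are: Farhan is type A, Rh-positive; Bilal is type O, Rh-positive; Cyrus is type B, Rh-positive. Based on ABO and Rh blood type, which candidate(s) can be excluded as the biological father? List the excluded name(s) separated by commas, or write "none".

Farhan, Bilal

A candidate is excluded only if no genotype consistent with his phenotype could produce a type AB, Rh-negative child with a type A, Rh-negative mother.
Farhan (type A, Rh+): no genotype consistent with that phenotype can produce a type-AB Rh- child with a type-A mother.
Bilal (type O, Rh+): no genotype consistent with that phenotype can produce a type-AB Rh- child with a type-A mother.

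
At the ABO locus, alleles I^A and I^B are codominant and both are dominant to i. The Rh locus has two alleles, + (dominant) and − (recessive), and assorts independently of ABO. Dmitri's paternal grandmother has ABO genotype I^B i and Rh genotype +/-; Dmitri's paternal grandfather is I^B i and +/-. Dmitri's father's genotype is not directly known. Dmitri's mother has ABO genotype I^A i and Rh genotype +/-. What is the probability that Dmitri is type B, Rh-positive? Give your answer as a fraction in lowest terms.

3/16

Dmitri's father's ABO genotype from I^B i × I^B i: 1/4 I^B I^B, 1/2 I^B i, 1/4 i i.
Crossing each possibility with the mother I^A i and summing P(type B): 1/4·1/2 + 1/2·1/4 + 1/4·0 = 1/4.
Similarly for Rh via the father's Rh distribution: P(Rh+) = 3/4.
Independent loci: 1/4 × 3/4 = 3/16.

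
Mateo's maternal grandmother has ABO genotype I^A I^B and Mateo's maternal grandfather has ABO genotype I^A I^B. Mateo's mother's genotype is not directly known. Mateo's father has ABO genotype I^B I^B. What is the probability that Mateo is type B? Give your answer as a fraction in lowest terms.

1/2

Mateo's mother's ABO genotype from I^A I^B × I^A I^B: 1/4 I^A I^A, 1/2 I^A I^B, 1/4 I^B I^B.
Crossing each possibility with the father I^B I^B and summing P(type B): 1/4·0 + 1/2·1/2 + 1/4·1 = 1/2.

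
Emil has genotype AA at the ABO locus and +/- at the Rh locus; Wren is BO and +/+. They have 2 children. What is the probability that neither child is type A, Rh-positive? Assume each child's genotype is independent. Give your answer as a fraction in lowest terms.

ABO cross AA × BO → 1/2 A, 1/2 AB.
Rh cross +/- × +/+ → 1 Rh+; so P(type A, Rh-positive) = 1/2 × 1 = 1/2 per child.
P(not type A, Rh-positive) = 1/2 for one child; (1/2)^2 = 1/4.

1/4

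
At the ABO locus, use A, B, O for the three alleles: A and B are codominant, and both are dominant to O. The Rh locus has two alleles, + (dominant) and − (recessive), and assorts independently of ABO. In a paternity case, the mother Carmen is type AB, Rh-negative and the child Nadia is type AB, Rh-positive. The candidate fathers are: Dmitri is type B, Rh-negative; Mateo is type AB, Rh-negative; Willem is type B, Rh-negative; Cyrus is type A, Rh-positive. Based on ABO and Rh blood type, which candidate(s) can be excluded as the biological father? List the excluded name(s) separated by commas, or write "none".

Dmitri, Mateo, Willem

A candidate is excluded only if no genotype consistent with his phenotype could produce a type AB, Rh-positive child with a type AB, Rh-negative mother.
Dmitri (type B, Rh-): no genotype consistent with that phenotype can produce a type-AB Rh+ child with a type-AB mother.
Mateo (type AB, Rh-): no genotype consistent with that phenotype can produce a type-AB Rh+ child with a type-AB mother.
Willem (type B, Rh-): no genotype consistent with that phenotype can produce a type-AB Rh+ child with a type-AB mother.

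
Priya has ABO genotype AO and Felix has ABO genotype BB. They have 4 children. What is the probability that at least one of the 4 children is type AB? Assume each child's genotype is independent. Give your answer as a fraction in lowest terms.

ABO cross AO × BB → 1/2 B, 1/2 AB.
So P(type AB) = 1/2 per child.
P(none) = (1/2)^4 = 1/16; P(at least one) = 1 − 1/16 = 15/16.

15/16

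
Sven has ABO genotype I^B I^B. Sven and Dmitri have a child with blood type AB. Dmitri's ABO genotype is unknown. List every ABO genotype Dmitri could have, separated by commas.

I^A I^A, I^A I^B, I^A i

For each candidate genotype of Dmitri, check whether crossing it with I^B I^B can produce every observed child phenotype.
  I^A I^A → possible child types {AB} ✓
  I^A I^B → possible child types {B, AB} ✓
  I^A i → possible child types {B, AB} ✓
  I^B I^B → possible child types {B} ✗
  I^B i → possible child types {B} ✗
  i i → possible child types {B} ✗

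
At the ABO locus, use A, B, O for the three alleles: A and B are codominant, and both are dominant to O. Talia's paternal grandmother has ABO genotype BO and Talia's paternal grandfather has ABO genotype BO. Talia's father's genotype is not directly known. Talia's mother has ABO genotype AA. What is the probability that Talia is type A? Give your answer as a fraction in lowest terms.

1/2

Talia's father's ABO genotype from BO × BO: 1/4 BB, 1/2 BO, 1/4 OO.
Crossing each possibility with the mother AA and summing P(type A): 1/4·0 + 1/2·1/2 + 1/4·1 = 1/2.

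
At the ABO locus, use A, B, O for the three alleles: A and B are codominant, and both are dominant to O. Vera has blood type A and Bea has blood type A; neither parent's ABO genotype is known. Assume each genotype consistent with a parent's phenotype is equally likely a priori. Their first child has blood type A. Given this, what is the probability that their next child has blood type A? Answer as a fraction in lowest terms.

Possible genotypes: Vera ∈ {AA, AO}; Bea ∈ {AA, AO}.
Weight each parental genotype pair by prior × P(type-A child):
  AA × AA: posterior weight 4/15; P(next child type A) = 1.
  AA × AO: posterior weight 4/15; P(next child type A) = 1.
  AO × AA: posterior weight 4/15; P(next child type A) = 1.
  AO × AO: posterior weight 1/5; P(next child type A) = 3/4.
Weighted sum = 19/20.

19/20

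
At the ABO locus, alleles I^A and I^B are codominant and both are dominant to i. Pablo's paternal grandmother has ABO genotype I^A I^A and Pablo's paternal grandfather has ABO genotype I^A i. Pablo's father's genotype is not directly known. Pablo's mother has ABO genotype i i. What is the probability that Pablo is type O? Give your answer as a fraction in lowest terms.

Pablo's father's ABO genotype from I^A I^A × I^A i: 1/2 I^A I^A, 1/2 I^A i.
Crossing each possibility with the mother i i and summing P(type O): 1/2·0 + 1/2·1/2 = 1/4.

1/4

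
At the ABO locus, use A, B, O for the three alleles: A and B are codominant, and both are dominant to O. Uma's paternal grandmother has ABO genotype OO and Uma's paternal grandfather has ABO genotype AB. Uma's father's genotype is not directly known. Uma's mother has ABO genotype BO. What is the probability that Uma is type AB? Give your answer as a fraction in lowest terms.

Uma's father's ABO genotype from OO × AB: 1/2 AO, 1/2 BO.
Crossing each possibility with the mother BO and summing P(type AB): 1/2·1/4 + 1/2·0 = 1/8.

1/8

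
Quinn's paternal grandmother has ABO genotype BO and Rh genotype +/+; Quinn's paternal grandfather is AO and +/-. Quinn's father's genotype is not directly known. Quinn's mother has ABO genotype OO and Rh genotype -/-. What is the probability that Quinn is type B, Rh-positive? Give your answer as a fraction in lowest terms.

Quinn's father's ABO genotype from BO × AO: 1/4 AB, 1/4 AO, 1/4 BO, 1/4 OO.
Crossing each possibility with the mother OO and summing P(type B): 1/4·1/2 + 1/4·0 + 1/4·1/2 + 1/4·0 = 1/4.
Similarly for Rh via the father's Rh distribution: P(Rh+) = 3/4.
Independent loci: 1/4 × 3/4 = 3/16.

3/16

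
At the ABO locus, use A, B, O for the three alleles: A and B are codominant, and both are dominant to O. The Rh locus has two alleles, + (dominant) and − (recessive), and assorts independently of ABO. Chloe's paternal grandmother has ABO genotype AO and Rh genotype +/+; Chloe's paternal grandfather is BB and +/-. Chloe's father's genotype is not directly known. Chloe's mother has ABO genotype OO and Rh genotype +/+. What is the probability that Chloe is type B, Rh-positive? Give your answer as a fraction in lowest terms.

Chloe's father's ABO genotype from AO × BB: 1/2 AB, 1/2 BO.
Crossing each possibility with the mother OO and summing P(type B): 1/2·1/2 + 1/2·1/2 = 1/2.
Similarly for Rh via the father's Rh distribution: P(Rh+) = 1.
Independent loci: 1/2 × 1 = 1/2.

1/2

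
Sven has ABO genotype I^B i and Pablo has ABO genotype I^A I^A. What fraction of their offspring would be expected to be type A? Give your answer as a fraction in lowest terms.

1/2

ABO cross I^B i × I^A I^A → offspring phenotypes: 1/2 A, 1/2 AB.
So P(type A) = 1/2.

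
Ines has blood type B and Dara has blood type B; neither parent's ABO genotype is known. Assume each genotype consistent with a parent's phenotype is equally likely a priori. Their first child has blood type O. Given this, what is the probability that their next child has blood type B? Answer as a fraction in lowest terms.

Possible genotypes: Ines ∈ {BB, BO}; Dara ∈ {BB, BO}.
Weight each parental genotype pair by prior × P(type-O child):
  BO × BO: posterior weight 1; P(next child type B) = 3/4.
Weighted sum = 3/4.

3/4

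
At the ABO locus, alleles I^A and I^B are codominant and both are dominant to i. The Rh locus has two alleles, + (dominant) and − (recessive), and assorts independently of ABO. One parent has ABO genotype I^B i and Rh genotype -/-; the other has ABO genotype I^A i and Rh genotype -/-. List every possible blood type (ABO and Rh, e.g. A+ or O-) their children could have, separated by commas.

O-, A-, B-, AB-

Gametes from I^B i × I^A i give offspring ABO genotypes I^A I^B, I^A i, I^B i, i i, i.e. phenotypes O, A, B, AB.
Rh cross -/- × -/- → phenotypes Rh-.
Combining independently: O-, A-, B-, AB-.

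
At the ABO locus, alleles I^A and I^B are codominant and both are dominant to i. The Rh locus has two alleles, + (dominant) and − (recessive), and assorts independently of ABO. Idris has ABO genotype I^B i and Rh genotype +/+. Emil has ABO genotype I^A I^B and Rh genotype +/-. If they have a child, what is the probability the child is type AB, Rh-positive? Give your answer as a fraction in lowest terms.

1/4

ABO cross I^B i × I^A I^B → offspring phenotypes: 1/4 A, 1/2 B, 1/4 AB.
Rh cross +/+ × +/- → 1 Rh+.
Independent loci: P(type AB, Rh-positive) = 1/4 × 1 = 1/4.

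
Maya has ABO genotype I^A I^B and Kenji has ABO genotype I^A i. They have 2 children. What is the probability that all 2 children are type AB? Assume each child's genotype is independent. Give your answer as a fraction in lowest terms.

ABO cross I^A I^B × I^A i → 1/2 A, 1/4 B, 1/4 AB.
So P(type AB) = 1/4 per child.
All 2 independent: (1/4)^2 = 1/16.

1/16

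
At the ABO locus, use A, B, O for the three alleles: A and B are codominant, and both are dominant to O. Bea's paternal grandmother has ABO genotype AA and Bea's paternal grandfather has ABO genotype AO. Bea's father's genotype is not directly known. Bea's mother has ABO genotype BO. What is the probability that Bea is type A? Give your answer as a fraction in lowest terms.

3/8

Bea's father's ABO genotype from AA × AO: 1/2 AA, 1/2 AO.
Crossing each possibility with the mother BO and summing P(type A): 1/2·1/2 + 1/2·1/4 = 3/8.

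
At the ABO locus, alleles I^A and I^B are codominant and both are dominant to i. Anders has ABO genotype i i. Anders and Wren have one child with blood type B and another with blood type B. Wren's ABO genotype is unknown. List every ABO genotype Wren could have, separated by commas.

I^A I^B, I^B I^B, I^B i

For each candidate genotype of Wren, check whether crossing it with i i can produce every observed child phenotype.
  I^A I^A → possible child types {A} ✗
  I^A I^B → possible child types {A, B} ✓
  I^A i → possible child types {O, A} ✗
  I^B I^B → possible child types {B} ✓
  I^B i → possible child types {O, B} ✓
  i i → possible child types {O} ✗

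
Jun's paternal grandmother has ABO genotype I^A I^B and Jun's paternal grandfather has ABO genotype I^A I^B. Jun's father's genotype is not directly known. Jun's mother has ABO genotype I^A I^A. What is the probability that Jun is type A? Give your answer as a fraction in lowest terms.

Jun's father's ABO genotype from I^A I^B × I^A I^B: 1/4 I^A I^A, 1/2 I^A I^B, 1/4 I^B I^B.
Crossing each possibility with the mother I^A I^A and summing P(type A): 1/4·1 + 1/2·1/2 + 1/4·0 = 1/2.

1/2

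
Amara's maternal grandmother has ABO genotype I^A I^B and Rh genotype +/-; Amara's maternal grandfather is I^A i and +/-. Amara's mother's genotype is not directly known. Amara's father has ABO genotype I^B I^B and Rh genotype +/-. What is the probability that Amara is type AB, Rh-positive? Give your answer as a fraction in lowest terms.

3/8

Amara's mother's ABO genotype from I^A I^B × I^A i: 1/4 I^A I^A, 1/4 I^A I^B, 1/4 I^A i, 1/4 I^B i.
Crossing each possibility with the father I^B I^B and summing P(type AB): 1/4·1 + 1/4·1/2 + 1/4·1/2 + 1/4·0 = 1/2.
Similarly for Rh via the mother's Rh distribution: P(Rh+) = 3/4.
Independent loci: 1/2 × 3/4 = 3/8.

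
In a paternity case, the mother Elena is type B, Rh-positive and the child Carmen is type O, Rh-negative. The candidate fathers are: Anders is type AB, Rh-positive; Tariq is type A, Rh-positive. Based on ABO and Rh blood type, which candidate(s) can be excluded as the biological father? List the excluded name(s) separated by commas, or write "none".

A candidate is excluded only if no genotype consistent with his phenotype could produce a type O, Rh-negative child with a type B, Rh-positive mother.
Anders (type AB, Rh+): no genotype consistent with that phenotype can produce a type-O Rh- child with a type-B mother.

Anders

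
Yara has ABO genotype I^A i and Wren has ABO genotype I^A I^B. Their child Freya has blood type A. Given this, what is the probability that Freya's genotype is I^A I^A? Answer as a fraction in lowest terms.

Cross I^A i × I^A I^B → 1/4 I^A I^A, 1/4 I^A I^B, 1/4 I^A i, 1/4 I^B i.
Type-A genotypes among offspring: I^A I^A (1/4), I^A i (1/4); total 1/2.
P(I^A I^A | type A) = (1/4) / (1/2) = 1/2.

1/2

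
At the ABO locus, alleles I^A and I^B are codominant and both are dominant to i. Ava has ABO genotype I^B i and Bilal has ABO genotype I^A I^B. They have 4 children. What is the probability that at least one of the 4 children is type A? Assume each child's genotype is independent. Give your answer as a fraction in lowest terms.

175/256

ABO cross I^B i × I^A I^B → 1/4 A, 1/2 B, 1/4 AB.
So P(type A) = 1/4 per child.
P(none) = (3/4)^4 = 81/256; P(at least one) = 1 − 81/256 = 175/256.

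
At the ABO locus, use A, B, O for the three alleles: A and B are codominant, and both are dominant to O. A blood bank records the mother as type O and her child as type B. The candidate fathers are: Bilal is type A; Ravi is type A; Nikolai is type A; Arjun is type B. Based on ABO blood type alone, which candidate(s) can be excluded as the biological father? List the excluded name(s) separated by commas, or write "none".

Bilal, Ravi, Nikolai

A candidate is excluded only if no genotype consistent with his phenotype could produce a type B child with a type O mother.
Bilal (type A): no genotype consistent with that phenotype can produce a type-B child with a type-O mother.
Ravi (type A): no genotype consistent with that phenotype can produce a type-B child with a type-O mother.
Nikolai (type A): no genotype consistent with that phenotype can produce a type-B child with a type-O mother.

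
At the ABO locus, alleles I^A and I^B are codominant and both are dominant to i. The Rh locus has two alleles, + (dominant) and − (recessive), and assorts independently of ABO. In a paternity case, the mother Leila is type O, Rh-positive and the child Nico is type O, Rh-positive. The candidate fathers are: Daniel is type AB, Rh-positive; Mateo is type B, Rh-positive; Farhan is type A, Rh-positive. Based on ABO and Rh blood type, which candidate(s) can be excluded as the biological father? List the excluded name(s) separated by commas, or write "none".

Daniel

A candidate is excluded only if no genotype consistent with his phenotype could produce a type O, Rh-positive child with a type O, Rh-positive mother.
Daniel (type AB, Rh+): no genotype consistent with that phenotype can produce a type-O Rh+ child with a type-O mother.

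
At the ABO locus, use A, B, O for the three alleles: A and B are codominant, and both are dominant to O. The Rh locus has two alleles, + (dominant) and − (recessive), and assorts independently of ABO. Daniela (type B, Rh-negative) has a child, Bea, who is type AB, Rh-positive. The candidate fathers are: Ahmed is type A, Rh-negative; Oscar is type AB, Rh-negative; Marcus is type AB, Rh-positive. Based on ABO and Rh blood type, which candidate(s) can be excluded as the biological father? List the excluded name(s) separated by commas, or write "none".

Ahmed, Oscar

A candidate is excluded only if no genotype consistent with his phenotype could produce a type AB, Rh-positive child with a type B, Rh-negative mother.
Ahmed (type A, Rh-): no genotype consistent with that phenotype can produce a type-AB Rh+ child with a type-B mother.
Oscar (type AB, Rh-): no genotype consistent with that phenotype can produce a type-AB Rh+ child with a type-B mother.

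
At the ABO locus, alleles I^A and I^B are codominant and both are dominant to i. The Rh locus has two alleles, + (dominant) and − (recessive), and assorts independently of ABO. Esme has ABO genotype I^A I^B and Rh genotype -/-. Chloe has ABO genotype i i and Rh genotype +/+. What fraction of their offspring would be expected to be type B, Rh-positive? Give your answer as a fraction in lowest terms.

ABO cross I^A I^B × i i → offspring phenotypes: 1/2 A, 1/2 B.
Rh cross -/- × +/+ → 1 Rh+.
Independent loci: P(type B, Rh-positive) = 1/2 × 1 = 1/2.

1/2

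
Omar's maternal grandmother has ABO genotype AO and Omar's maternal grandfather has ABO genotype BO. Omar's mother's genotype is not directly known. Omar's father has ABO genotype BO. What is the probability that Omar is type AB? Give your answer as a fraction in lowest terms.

1/8

Omar's mother's ABO genotype from AO × BO: 1/4 AB, 1/4 AO, 1/4 BO, 1/4 OO.
Crossing each possibility with the father BO and summing P(type AB): 1/4·1/4 + 1/4·1/4 + 1/4·0 + 1/4·0 = 1/8.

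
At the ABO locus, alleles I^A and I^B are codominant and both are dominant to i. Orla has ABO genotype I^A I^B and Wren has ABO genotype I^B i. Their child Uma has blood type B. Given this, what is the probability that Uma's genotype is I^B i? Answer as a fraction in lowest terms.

Cross I^A I^B × I^B i → 1/4 I^A I^B, 1/4 I^A i, 1/4 I^B I^B, 1/4 I^B i.
Type-B genotypes among offspring: I^B I^B (1/4), I^B i (1/4); total 1/2.
P(I^B i | type B) = (1/4) / (1/2) = 1/2.

1/2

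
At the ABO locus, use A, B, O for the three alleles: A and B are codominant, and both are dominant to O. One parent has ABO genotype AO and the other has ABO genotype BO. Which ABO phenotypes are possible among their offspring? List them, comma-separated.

Gametes from AO × BO give offspring ABO genotypes AB, AO, BO, OO, i.e. phenotypes O, A, B, AB.

O, A, B, AB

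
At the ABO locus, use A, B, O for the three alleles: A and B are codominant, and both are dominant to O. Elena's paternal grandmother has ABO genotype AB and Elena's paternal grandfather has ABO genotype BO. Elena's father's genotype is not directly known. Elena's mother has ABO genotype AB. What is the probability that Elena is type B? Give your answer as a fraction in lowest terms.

Elena's father's ABO genotype from AB × BO: 1/4 AB, 1/4 AO, 1/4 BB, 1/4 BO.
Crossing each possibility with the mother AB and summing P(type B): 1/4·1/4 + 1/4·1/4 + 1/4·1/2 + 1/4·1/2 = 3/8.

3/8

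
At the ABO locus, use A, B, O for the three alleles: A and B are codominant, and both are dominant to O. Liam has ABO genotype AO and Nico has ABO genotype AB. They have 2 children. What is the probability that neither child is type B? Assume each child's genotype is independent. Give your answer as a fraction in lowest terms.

9/16

ABO cross AO × AB → 1/2 A, 1/4 B, 1/4 AB.
So P(type B) = 1/4 per child.
P(not type B) = 3/4 for one child; (3/4)^2 = 9/16.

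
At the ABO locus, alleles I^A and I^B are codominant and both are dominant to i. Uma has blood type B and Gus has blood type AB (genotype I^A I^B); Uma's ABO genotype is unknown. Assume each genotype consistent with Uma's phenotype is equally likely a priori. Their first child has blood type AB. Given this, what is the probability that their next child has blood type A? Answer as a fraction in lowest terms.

Possible genotypes: Uma ∈ {I^B I^B, I^B i}; Gus ∈ {I^A I^B}.
Weight each parental genotype pair by prior × P(type-AB child):
  I^B I^B × I^A I^B: posterior weight 2/3; P(next child type A) = 0.
  I^B i × I^A I^B: posterior weight 1/3; P(next child type A) = 1/4.
Weighted sum = 1/12.

1/12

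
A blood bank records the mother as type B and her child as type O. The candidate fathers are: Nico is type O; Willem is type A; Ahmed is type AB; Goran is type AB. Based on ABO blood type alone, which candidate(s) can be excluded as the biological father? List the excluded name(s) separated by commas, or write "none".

Ahmed, Goran

A candidate is excluded only if no genotype consistent with his phenotype could produce a type O child with a type B mother.
Ahmed (type AB): no genotype consistent with that phenotype can produce a type-O child with a type-B mother.
Goran (type AB): no genotype consistent with that phenotype can produce a type-O child with a type-B mother.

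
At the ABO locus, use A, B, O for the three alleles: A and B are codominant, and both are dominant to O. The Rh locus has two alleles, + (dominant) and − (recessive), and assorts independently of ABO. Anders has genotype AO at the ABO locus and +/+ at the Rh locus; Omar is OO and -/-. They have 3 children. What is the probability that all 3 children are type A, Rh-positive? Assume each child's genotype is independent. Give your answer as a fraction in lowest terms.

ABO cross AO × OO → 1/2 O, 1/2 A.
Rh cross +/+ × -/- → 1 Rh+; so P(type A, Rh-positive) = 1/2 × 1 = 1/2 per child.
All 3 independent: (1/2)^3 = 1/8.

1/8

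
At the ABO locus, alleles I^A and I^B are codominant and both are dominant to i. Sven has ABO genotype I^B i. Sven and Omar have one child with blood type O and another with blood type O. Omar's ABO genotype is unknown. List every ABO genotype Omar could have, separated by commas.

I^A i, I^B i, i i

For each candidate genotype of Omar, check whether crossing it with I^B i can produce every observed child phenotype.
  I^A I^A → possible child types {A, AB} ✗
  I^A I^B → possible child types {A, B, AB} ✗
  I^A i → possible child types {O, A, B, AB} ✓
  I^B I^B → possible child types {B} ✗
  I^B i → possible child types {O, B} ✓
  i i → possible child types {O, B} ✓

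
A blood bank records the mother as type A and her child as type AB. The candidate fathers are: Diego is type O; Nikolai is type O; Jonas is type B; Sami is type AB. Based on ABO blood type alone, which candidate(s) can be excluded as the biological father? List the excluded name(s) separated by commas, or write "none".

A candidate is excluded only if no genotype consistent with his phenotype could produce a type AB child with a type A mother.
Diego (type O): no genotype consistent with that phenotype can produce a type-AB child with a type-A mother.
Nikolai (type O): no genotype consistent with that phenotype can produce a type-AB child with a type-A mother.

Diego, Nikolai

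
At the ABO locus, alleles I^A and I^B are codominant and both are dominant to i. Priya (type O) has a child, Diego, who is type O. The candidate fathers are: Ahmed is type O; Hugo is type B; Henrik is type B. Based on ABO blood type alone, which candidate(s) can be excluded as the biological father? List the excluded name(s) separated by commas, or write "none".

A candidate is excluded only if no genotype consistent with his phenotype could produce a type O child with a type O mother.
Every candidate has at least one consistent genotype combination, so none can be excluded.

none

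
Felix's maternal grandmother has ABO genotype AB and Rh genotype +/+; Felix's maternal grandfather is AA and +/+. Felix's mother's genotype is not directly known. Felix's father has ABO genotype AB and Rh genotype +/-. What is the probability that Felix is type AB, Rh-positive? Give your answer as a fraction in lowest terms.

Felix's mother's ABO genotype from AB × AA: 1/2 AA, 1/2 AB.
Crossing each possibility with the father AB and summing P(type AB): 1/2·1/2 + 1/2·1/2 = 1/2.
Similarly for Rh via the mother's Rh distribution: P(Rh+) = 1.
Independent loci: 1/2 × 1 = 1/2.

1/2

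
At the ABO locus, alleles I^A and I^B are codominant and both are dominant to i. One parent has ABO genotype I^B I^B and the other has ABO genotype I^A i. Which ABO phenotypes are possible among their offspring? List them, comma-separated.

Gametes from I^B I^B × I^A i give offspring ABO genotypes I^A I^B, I^B i, i.e. phenotypes B, AB.

B, AB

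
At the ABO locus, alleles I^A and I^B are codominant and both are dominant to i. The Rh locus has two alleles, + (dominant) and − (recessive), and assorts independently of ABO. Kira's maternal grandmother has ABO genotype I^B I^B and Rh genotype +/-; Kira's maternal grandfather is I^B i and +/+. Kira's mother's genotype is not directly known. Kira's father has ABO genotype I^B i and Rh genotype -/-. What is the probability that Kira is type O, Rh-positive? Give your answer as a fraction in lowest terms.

3/32

Kira's mother's ABO genotype from I^B I^B × I^B i: 1/2 I^B I^B, 1/2 I^B i.
Crossing each possibility with the father I^B i and summing P(type O): 1/2·0 + 1/2·1/4 = 1/8.
Similarly for Rh via the mother's Rh distribution: P(Rh+) = 3/4.
Independent loci: 1/8 × 3/4 = 3/32.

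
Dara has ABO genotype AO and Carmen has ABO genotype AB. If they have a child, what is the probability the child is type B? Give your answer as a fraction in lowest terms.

1/4

ABO cross AO × AB → offspring phenotypes: 1/2 A, 1/4 B, 1/4 AB.
So P(type B) = 1/4.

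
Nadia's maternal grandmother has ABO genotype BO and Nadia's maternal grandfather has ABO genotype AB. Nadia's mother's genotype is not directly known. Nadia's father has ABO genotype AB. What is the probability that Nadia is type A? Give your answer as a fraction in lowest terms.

1/4

Nadia's mother's ABO genotype from BO × AB: 1/4 AB, 1/4 AO, 1/4 BB, 1/4 BO.
Crossing each possibility with the father AB and summing P(type A): 1/4·1/4 + 1/4·1/2 + 1/4·0 + 1/4·1/4 = 1/4.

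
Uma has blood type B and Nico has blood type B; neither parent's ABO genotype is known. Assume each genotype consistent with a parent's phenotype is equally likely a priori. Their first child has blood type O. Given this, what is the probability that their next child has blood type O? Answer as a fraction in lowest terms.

1/4

Possible genotypes: Uma ∈ {BB, BO}; Nico ∈ {BB, BO}.
Weight each parental genotype pair by prior × P(type-O child):
  BO × BO: posterior weight 1; P(next child type O) = 1/4.
Weighted sum = 1/4.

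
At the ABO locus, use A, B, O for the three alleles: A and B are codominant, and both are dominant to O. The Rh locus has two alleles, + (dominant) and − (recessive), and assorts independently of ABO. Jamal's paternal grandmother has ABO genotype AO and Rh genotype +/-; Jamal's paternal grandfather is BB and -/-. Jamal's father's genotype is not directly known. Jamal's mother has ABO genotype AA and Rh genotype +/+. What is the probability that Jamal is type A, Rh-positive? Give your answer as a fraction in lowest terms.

Jamal's father's ABO genotype from AO × BB: 1/2 AB, 1/2 BO.
Crossing each possibility with the mother AA and summing P(type A): 1/2·1/2 + 1/2·1/2 = 1/2.
Similarly for Rh via the father's Rh distribution: P(Rh+) = 1.
Independent loci: 1/2 × 1 = 1/2.

1/2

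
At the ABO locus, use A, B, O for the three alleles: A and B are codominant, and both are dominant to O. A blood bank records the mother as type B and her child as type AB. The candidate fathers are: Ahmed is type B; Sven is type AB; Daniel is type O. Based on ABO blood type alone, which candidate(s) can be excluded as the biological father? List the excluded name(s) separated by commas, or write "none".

Ahmed, Daniel

A candidate is excluded only if no genotype consistent with his phenotype could produce a type AB child with a type B mother.
Ahmed (type B): no genotype consistent with that phenotype can produce a type-AB child with a type-B mother.
Daniel (type O): no genotype consistent with that phenotype can produce a type-AB child with a type-B mother.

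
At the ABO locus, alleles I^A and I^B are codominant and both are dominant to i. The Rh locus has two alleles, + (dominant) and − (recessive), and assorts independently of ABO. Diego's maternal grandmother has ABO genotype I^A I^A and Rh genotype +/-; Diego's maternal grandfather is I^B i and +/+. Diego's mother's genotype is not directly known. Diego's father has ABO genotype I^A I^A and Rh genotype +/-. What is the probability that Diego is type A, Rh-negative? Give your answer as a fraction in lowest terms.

Diego's mother's ABO genotype from I^A I^A × I^B i: 1/2 I^A I^B, 1/2 I^A i.
Crossing each possibility with the father I^A I^A and summing P(type A): 1/2·1/2 + 1/2·1 = 3/4.
Similarly for Rh via the mother's Rh distribution: P(Rh-) = 1/8.
Independent loci: 3/4 × 1/8 = 3/32.

3/32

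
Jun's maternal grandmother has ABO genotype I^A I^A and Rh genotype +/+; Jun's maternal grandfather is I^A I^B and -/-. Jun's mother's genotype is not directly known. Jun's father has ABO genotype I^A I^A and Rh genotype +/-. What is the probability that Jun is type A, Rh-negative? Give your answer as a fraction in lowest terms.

3/16

Jun's mother's ABO genotype from I^A I^A × I^A I^B: 1/2 I^A I^A, 1/2 I^A I^B.
Crossing each possibility with the father I^A I^A and summing P(type A): 1/2·1 + 1/2·1/2 = 3/4.
Similarly for Rh via the mother's Rh distribution: P(Rh-) = 1/4.
Independent loci: 3/4 × 1/4 = 3/16.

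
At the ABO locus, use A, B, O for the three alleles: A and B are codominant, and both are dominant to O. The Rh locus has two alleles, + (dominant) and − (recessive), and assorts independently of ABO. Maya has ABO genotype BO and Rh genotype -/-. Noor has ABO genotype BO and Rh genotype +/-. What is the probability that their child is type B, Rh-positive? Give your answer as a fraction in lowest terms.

ABO cross BO × BO → offspring phenotypes: 1/4 O, 3/4 B.
Rh cross -/- × +/- → 1/2 Rh+, 1/2 Rh-.
Independent loci: P(type B, Rh-positive) = 3/4 × 1/2 = 3/8.

3/8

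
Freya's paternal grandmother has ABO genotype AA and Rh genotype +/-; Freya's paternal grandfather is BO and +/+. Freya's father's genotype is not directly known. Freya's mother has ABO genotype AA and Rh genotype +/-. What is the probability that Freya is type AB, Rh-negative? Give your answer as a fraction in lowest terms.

1/32

Freya's father's ABO genotype from AA × BO: 1/2 AB, 1/2 AO.
Crossing each possibility with the mother AA and summing P(type AB): 1/2·1/2 + 1/2·0 = 1/4.
Similarly for Rh via the father's Rh distribution: P(Rh-) = 1/8.
Independent loci: 1/4 × 1/8 = 1/32.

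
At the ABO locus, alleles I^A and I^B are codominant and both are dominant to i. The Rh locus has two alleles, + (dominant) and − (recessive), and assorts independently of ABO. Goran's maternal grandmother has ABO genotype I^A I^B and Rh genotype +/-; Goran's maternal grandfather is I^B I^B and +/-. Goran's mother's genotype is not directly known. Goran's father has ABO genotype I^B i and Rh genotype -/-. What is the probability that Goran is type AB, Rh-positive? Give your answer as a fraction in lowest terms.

Goran's mother's ABO genotype from I^A I^B × I^B I^B: 1/2 I^A I^B, 1/2 I^B I^B.
Crossing each possibility with the father I^B i and summing P(type AB): 1/2·1/4 + 1/2·0 = 1/8.
Similarly for Rh via the mother's Rh distribution: P(Rh+) = 1/2.
Independent loci: 1/8 × 1/2 = 1/16.

1/16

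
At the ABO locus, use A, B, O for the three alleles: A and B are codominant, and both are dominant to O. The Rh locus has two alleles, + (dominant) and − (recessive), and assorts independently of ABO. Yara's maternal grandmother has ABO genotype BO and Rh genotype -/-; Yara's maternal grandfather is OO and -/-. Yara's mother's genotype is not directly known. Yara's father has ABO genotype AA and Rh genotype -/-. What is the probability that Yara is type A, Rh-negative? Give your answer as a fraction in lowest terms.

3/4

Yara's mother's ABO genotype from BO × OO: 1/2 BO, 1/2 OO.
Crossing each possibility with the father AA and summing P(type A): 1/2·1/2 + 1/2·1 = 3/4.
Similarly for Rh via the mother's Rh distribution: P(Rh-) = 1.
Independent loci: 3/4 × 1 = 3/4.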